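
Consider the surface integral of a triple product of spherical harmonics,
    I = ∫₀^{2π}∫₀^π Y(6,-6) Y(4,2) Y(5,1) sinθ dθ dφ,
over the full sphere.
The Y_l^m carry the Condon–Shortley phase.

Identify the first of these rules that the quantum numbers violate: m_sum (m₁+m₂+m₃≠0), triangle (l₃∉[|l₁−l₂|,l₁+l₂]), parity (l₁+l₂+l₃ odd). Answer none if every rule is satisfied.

m_sum

Σmᵢ = -3  ✗
l₃∈[|l₁−l₂|,l₁+l₂]=[2,10], have l₃=5
Σlᵢ = 15 ⇒ odd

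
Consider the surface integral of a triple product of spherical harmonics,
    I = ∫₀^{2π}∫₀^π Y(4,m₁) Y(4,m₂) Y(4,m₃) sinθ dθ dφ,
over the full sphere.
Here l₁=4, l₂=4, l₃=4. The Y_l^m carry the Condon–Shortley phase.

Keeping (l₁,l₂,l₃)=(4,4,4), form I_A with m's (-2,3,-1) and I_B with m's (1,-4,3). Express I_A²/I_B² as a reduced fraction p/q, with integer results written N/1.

Shared (l₁,l₂,l₃)=(4,4,4): N and (l;000)² cancel in I_A²/I_B².
A: Δ = 4!·4!·4!/13! = 1/450450; Racah Σ t=3..4: t=3:−1/864 t=4:+1/576 = 1/1728; ⇒ 3j(4 4 4; -2 3 -1)² = 5/1287, sgn -1
B: Δ = 4!·4!·4!/13! = 1/450450; Racah Σ t=0..0: t=0:+1/3456 = 1/3456; ⇒ 3j(4 4 4; 1 -4 3)² = 35/1287, sgn -1
I_A²/I_B² = (5/1287)/(35/1287) = 1/7

1/7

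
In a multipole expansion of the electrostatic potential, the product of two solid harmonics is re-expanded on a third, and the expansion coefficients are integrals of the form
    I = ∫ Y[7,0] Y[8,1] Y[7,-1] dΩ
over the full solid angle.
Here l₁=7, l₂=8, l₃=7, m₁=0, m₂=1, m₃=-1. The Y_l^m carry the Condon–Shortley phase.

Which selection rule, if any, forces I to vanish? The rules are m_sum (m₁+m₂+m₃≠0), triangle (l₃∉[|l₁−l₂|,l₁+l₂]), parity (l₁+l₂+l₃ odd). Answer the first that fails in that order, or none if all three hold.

none

azimuthal sum: 0 + 1 − 1 = 0  ✓
1 ≤ 7 ≤ 15 (triangle on l)  ✓
L = 7 + 8 + 7 = 22 (even)  ✓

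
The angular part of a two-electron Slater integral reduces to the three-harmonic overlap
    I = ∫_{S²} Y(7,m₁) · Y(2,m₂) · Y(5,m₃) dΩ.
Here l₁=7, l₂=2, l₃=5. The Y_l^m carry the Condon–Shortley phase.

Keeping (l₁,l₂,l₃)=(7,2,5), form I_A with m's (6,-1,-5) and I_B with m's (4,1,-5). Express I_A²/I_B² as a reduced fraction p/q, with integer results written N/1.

Shared (l₁,l₂,l₃)=(7,2,5): N and (l;000)² cancel in I_A²/I_B².
A: Δ = 4!·10!·0!/15! = 1/15015; Racah Σ t=1..1: t=1:−1/21772800 = -1/21772800; ⇒ 3j(7 2 5; 6 -1 -5)² = 2/105, sgn -1
B: Δ = 4!·10!·0!/15! = 1/15015; Racah Σ t=3..3: t=3:−1/21772800 = -1/21772800; ⇒ 3j(7 2 5; 4 1 -5)² = 1/1365, sgn -1
I_A²/I_B² = (2/105)/(1/1365) = 26/1

26/1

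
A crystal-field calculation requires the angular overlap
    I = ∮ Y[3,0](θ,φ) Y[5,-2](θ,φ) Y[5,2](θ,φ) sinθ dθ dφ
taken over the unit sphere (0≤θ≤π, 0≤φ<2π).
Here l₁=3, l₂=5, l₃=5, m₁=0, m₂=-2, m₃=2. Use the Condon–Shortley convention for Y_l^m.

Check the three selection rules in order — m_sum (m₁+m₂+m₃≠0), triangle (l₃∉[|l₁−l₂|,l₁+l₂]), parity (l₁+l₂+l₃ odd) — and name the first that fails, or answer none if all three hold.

parity

Σmᵢ = 0  ✓
l₃∈[|l₁−l₂|,l₁+l₂]=[2,8], have l₃=5  ✓
Σlᵢ = 13 ⇒ odd  ✗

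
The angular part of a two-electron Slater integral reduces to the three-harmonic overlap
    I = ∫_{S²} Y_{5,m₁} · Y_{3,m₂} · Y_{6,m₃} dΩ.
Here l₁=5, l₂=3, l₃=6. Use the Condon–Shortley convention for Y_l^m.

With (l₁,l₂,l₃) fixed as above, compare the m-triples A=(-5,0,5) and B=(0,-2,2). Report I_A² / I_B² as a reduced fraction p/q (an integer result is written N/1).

99/14

Shared (l₁,l₂,l₃)=(5,3,6): N and (l;000)² cancel in I_A²/I_B².
A: Δ = 2!·8!·4!/15! = 1/675675; Racah Σ t=2..2: t=2:+1/483840 = 1/483840; ⇒ 3j(5 3 6; -5 0 5)² = 3/91, sgn -1
B: Δ = 2!·8!·4!/15! = 1/675675; Racah Σ t=0..1: t=0:+1/8640 t=1:−1/13824 = 1/23040; ⇒ 3j(5 3 6; 0 -2 2)² = 2/429, sgn +1
I_A²/I_B² = (3/91)/(2/429) = 99/14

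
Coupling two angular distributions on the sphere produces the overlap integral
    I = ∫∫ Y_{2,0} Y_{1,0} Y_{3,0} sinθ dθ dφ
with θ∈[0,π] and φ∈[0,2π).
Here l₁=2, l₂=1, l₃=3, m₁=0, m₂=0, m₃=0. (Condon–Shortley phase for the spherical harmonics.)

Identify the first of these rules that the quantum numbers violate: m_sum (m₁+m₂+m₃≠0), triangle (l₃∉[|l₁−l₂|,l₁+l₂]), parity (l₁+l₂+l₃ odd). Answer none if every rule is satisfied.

none

azimuthal sum: 0 + 0 + 0 = 0  ✓
1 ≤ 3 ≤ 3 (triangle on l)  ✓
L = 2 + 1 + 3 = 6 (even)  ✓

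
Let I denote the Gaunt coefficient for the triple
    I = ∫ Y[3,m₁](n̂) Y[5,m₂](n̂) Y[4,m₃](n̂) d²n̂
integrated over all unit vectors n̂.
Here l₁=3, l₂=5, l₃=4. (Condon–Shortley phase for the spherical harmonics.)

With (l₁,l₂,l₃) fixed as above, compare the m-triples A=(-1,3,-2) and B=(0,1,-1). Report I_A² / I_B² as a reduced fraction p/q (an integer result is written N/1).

567/361

Shared (l₁,l₂,l₃)=(3,5,4): N and (l;000)² cancel in I_A²/I_B².
A: Δ = 4!·2!·6!/13! = 1/180180; Racah Σ t=2..4: t=2:+1/5760 t=3:−1/720 t=4:+1/2304 = -1/1280; ⇒ 3j(3 5 4; -1 3 -2)² = 27/1430, sgn -1
B: Δ = 4!·2!·6!/13! = 1/180180; Racah Σ t=1..3: t=1:−1/1440 t=2:+1/192 t=3:−1/432 = 19/8640; ⇒ 3j(3 5 4; 0 1 -1)² = 361/30030, sgn -1
I_A²/I_B² = (27/1430)/(361/30030) = 567/361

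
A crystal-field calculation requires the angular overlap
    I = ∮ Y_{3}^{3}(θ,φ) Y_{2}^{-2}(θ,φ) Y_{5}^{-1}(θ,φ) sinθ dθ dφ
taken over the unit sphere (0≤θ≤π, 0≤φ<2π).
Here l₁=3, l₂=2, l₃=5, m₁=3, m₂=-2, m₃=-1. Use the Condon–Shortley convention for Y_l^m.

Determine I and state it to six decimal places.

-0.023961

Checks pass: Σm=0; 10 even; l₃=5∈[1,5].
(2·3+1)(2·2+1)(2·5+1) = 385
Δ: 0! 6! 4! / 11! → 1/2310
sum: t=0:+1/144 = 1/144
3j²(3 2 5; 0 0 0) = Δ·Π!·Σ² = 10/231  (sign -1)
sum: t=0:+1/17280 = 1/17280
3j²(3 2 5; 3 -2 -1) = Δ·Π!·Σ² = 1/2310  (sign +1)
combine: 4πI² = 385·10/231·1/2310 = 5/693
take √, sign -1: I = -0.02396147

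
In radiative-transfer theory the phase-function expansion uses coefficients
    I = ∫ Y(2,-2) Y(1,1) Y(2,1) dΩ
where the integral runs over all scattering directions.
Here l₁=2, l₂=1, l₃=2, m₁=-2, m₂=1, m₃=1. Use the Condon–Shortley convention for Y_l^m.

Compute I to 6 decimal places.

L=5 odd ⇒ parity kills the (l;000) factor ⇒ I = 0

0.000000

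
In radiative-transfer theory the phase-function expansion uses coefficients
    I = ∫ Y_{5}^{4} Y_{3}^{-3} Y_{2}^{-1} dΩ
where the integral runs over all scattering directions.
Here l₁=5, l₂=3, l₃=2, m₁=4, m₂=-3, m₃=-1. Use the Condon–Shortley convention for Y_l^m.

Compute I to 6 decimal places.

0.219610

Checks pass: Σm=0; 10 even; l₃=2∈[2,8].
(2·5+1)(2·3+1)(2·2+1) = 385
Δ: 6! 4! 0! / 11! → 1/2310
sum: t=3:−1/144 = -1/144
3j²(5 3 2; 0 0 0) = Δ·Π!·Σ² = 10/231  (sign -1)
sum: t=0:+1/4320 = 1/4320
3j²(5 3 2; 4 -3 -1) = Δ·Π!·Σ² = 2/55  (sign -1)
combine: 4πI² = 385·10/231·2/55 = 20/33
take √, sign +1: I = 0.21961050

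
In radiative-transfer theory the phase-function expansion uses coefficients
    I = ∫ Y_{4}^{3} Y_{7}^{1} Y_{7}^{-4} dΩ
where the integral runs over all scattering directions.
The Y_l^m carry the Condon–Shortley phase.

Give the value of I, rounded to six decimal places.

-0.140104

Checks pass: Σm=0; 18 even; l₃=7∈[3,11].
(2·4+1)(2·7+1)(2·7+1) = 2025
Δ: 4! 4! 10! / 19! → 1/58198140
sum: t=0:+1/17418240 t=1:−1/622080 t=2:+1/230400 t=3:−1/622080 t=4:+1/17418240 = 1/806400
3j²(4 7 7; 0 0 0) = Δ·Π!·Σ² = 2268/230945  (sign -1)
sum: t=0:+1/11612160 t=1:−1/4354560 = -1/6967296
3j²(4 7 7; 3 1 -4) = Δ·Π!·Σ² = 625/50388  (sign +1)
combine: 4πI² = 2025·2268/230945·625/50388 = 47840625/193947611
take √, sign -1: I = -0.14010424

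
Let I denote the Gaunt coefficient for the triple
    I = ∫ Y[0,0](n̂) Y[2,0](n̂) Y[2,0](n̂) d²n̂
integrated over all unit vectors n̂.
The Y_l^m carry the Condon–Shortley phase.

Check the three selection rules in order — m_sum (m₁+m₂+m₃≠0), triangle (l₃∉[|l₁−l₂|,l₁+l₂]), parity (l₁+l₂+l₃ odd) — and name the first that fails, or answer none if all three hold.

Σmᵢ = 0  ✓
l₃∈[|l₁−l₂|,l₁+l₂]=[2,2], have l₃=2  ✓
Σlᵢ = 4 ⇒ even  ✓

none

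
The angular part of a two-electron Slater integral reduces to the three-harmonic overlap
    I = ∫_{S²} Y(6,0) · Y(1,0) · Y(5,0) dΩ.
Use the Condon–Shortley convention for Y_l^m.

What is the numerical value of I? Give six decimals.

Rules hold: Σm=0, L=12 even, 5≤5≤7.
N = 13·3·11 = 429
Δ = 2!·10!·0!/13! = 1/858
Racah Σ t=1..1: t=1:−1/14400 = -1/14400
⇒ 3j(6 1 5; 0 0 0)² = 6/143, sgn +1
(m-triple is (0,0,0) — same symbol as above.)
4πI² = N·(3j₀)²·(3jₘ)² = 108/143
I = +1·√(0.755245/4π) = 0.24515397

0.245154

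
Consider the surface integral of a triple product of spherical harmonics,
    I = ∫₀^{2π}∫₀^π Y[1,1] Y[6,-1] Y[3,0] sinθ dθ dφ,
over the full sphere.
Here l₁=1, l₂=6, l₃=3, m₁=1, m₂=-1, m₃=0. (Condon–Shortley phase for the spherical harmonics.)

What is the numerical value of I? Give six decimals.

0.000000

l₃=3 ∉ [5,7] — triangle fails ⇒ I = 0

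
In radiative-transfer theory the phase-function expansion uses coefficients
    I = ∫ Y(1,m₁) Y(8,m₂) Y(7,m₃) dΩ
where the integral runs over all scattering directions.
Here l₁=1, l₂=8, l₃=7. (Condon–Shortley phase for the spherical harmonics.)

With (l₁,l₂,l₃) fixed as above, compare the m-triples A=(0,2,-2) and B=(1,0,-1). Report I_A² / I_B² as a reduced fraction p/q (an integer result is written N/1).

Shared (l₁,l₂,l₃)=(1,8,7): N and (l;000)² cancel in I_A²/I_B².
A: Δ = 2!·0!·14!/17! = 1/2040; Racah Σ t=1..1: t=1:−1/43545600 = -1/43545600; ⇒ 3j(1 8 7; 0 2 -2)² = 1/34, sgn +1
B: Δ = 2!·0!·14!/17! = 1/2040; Racah Σ t=0..0: t=0:+1/58060800 = 1/58060800; ⇒ 3j(1 8 7; 1 0 -1)² = 7/510, sgn +1
I_A²/I_B² = (1/34)/(7/510) = 15/7

15/7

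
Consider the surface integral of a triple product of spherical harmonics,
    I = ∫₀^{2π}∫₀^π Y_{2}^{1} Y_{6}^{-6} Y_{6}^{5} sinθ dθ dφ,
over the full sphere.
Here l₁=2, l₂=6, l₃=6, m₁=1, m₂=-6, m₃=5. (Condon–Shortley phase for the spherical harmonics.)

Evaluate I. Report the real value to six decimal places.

Checks pass: Σm=0; 14 even; l₃=6∈[4,8].
(2·2+1)(2·6+1)(2·6+1) = 845
Δ: 2! 2! 10! / 15! → 1/90090
sum: t=0:+1/69120 t=1:−1/14400 t=2:+1/69120 = -7/172800
3j²(2 6 6; 0 0 0) = Δ·Π!·Σ² = 14/715  (sign -1)
sum: t=0:+1/7257600 = 1/7257600
3j²(2 6 6; 1 -6 5) = Δ·Π!·Σ² = 11/455  (sign -1)
combine: 4πI² = 845·14/715·11/455 = 2/5
take √, sign +1: I = 0.17841241

0.178412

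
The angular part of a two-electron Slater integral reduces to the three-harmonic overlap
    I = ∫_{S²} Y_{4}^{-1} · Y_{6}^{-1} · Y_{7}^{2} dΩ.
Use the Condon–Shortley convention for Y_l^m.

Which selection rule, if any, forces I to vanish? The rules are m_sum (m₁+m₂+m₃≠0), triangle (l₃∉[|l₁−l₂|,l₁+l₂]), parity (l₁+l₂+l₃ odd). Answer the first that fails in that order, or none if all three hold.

Σmᵢ = 0  ✓
l₃∈[|l₁−l₂|,l₁+l₂]=[2,10], have l₃=7  ✓
Σlᵢ = 17 ⇒ odd  ✗

parity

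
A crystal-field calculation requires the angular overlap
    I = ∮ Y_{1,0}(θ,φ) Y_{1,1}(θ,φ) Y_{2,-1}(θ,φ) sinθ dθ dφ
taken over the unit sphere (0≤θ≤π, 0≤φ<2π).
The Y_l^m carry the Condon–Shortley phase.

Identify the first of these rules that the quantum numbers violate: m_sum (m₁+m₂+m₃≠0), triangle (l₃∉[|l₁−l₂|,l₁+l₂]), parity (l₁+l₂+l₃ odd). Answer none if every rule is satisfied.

Σmᵢ = 0  ✓
l₃∈[|l₁−l₂|,l₁+l₂]=[0,2], have l₃=2  ✓
Σlᵢ = 4 ⇒ even  ✓

none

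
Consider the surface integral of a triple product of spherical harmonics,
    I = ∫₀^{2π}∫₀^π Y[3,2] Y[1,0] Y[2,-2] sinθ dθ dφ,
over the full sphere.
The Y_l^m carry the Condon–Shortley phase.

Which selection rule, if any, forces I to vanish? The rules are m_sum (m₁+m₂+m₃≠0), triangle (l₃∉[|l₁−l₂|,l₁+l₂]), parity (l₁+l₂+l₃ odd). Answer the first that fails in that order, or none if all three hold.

Σmᵢ = 0  ✓
l₃∈[|l₁−l₂|,l₁+l₂]=[2,4], have l₃=2  ✓
Σlᵢ = 6 ⇒ even  ✓

none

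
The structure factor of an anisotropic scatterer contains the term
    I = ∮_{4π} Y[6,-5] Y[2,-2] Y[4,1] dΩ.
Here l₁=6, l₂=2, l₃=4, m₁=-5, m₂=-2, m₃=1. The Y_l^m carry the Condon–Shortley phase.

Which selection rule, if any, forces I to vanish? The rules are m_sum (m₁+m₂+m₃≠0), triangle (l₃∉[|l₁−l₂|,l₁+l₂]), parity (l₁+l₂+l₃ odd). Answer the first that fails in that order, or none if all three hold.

m_sum

azimuthal sum: -5 − 2 + 1 = -6  ✗
4 ≤ 4 ≤ 8 (triangle on l)
L = 6 + 2 + 4 = 12 (even)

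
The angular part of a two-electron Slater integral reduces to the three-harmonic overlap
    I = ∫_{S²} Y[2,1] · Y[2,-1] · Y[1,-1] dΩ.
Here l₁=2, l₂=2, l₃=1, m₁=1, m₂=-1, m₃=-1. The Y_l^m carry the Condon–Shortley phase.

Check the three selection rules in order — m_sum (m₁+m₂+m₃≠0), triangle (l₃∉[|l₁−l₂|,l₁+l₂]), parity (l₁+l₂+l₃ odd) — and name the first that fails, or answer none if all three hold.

m_sum

m₁+m₂+m₃ = 1 − 1 − 1 = -1  ✗
triangle: |2−2|=0 ≤ l₃=1 ≤ 2+2=4
parity: l₁+l₂+l₃ = 5 is odd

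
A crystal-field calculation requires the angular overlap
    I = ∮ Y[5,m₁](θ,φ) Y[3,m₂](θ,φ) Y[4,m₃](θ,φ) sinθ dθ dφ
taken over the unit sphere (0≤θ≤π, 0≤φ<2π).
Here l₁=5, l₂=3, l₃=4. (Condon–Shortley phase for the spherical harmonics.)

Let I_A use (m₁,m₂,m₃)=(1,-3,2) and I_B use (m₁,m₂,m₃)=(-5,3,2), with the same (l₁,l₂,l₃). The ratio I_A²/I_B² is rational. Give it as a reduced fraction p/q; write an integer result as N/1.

l's match ⇒ only the (l;m) 3-j factors differ between A and B.
A: triangle coeff Δ(5,3,4) = 1/180180; Σ_t [0,0]: t=0:+1/2304 = 1/2304; (3j)²=75/4004 [(5 3 4; 1 -3 2)], sign=+1
B: triangle coeff Δ(5,3,4) = 1/180180; Σ_t [4,4]: t=4:+1/34560 = 1/34560; (3j)²=5/286 [(5 3 4; -5 3 2)], sign=+1
I_A²/I_B² = (75/4004)/(5/286) = 15/14

15/14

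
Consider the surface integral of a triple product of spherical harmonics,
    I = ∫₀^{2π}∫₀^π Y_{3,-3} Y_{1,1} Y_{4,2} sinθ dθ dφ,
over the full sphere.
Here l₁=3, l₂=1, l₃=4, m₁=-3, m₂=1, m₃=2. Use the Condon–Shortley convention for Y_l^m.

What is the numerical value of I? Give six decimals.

0.061558

Checks pass: Σm=0; 8 even; l₃=4∈[2,4].
(2·3+1)(2·1+1)(2·4+1) = 189
Δ: 0! 6! 2! / 9! → 1/252
sum: t=0:+1/36 = 1/36
3j²(3 1 4; 0 0 0) = Δ·Π!·Σ² = 4/63  (sign +1)
sum: t=0:+1/1440 = 1/1440
3j²(3 1 4; -3 1 2) = Δ·Π!·Σ² = 1/252  (sign +1)
combine: 4πI² = 189·4/63·1/252 = 1/21
take √, sign +1: I = 0.06155813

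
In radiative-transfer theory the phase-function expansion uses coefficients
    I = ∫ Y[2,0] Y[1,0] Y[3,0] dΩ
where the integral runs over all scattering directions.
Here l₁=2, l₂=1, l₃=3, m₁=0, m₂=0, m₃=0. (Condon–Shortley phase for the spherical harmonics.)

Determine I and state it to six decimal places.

m-sum 0 ✓  L=6 even ✓  1≤3≤3 ✓
Π(2lᵢ+1) = 5×3×7 = 105
triangle coeff Δ(2,1,3) = 1/105
Σ_t [0,0]: t=0:+1/4 = 1/4
(3j)²=3/35 [(2 1 3; 0 0 0)], sign=-1
(m-triple is (0,0,0) — same symbol as above.)
⇒ 4πI² = 27/35
I = (+1)√(27/35/(4π)) = 0.24776670

0.247767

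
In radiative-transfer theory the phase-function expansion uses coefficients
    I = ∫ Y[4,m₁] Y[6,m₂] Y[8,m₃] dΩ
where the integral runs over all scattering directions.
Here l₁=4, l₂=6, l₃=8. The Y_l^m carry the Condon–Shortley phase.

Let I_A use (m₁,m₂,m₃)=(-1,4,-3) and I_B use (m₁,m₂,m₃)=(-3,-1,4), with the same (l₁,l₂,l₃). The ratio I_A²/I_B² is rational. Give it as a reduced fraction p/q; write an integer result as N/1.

10201/3500

Shared (l₁,l₂,l₃)=(4,6,8): N and (l;000)² cancel in I_A²/I_B².
A: Δ = 2!·6!·10!/19! = 1/23279256; Racah Σ t=0..2: t=0:+1/870912000 t=1:−1/17418240 t=2:+1/5806080 = 101/870912000; ⇒ 3j(4 6 8; -1 4 -3)² = 10201/705432, sgn -1
B: Δ = 2!·6!·10!/19! = 1/23279256; Racah Σ t=1..2: t=1:−1/12441600 t=2:+1/7257600 = 1/17418240; ⇒ 3j(4 6 8; -3 -1 4)² = 125/25194, sgn +1
I_A²/I_B² = (10201/705432)/(125/25194) = 10201/3500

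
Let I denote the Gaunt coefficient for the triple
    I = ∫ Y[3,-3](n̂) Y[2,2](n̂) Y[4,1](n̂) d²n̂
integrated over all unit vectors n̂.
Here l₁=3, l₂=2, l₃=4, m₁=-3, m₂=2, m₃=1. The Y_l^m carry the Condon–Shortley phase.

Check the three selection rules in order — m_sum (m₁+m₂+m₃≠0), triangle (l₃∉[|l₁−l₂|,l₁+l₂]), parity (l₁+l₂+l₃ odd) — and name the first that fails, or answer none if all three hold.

parity

azimuthal sum: -3 + 2 + 1 = 0  ✓
1 ≤ 4 ≤ 5 (triangle on l)  ✓
L = 3 + 2 + 4 = 9 (odd)  ✗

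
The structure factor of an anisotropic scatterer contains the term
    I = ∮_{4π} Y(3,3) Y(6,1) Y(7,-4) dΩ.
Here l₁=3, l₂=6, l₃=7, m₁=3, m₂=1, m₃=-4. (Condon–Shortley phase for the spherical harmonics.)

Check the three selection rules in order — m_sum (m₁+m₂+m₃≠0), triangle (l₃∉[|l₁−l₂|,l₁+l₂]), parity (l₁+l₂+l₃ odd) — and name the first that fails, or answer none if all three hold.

m₁+m₂+m₃ = 3 + 1 − 4 = 0  ✓
triangle: |3−6|=3 ≤ l₃=7 ≤ 3+6=9  ✓
parity: l₁+l₂+l₃ = 16 is even  ✓

none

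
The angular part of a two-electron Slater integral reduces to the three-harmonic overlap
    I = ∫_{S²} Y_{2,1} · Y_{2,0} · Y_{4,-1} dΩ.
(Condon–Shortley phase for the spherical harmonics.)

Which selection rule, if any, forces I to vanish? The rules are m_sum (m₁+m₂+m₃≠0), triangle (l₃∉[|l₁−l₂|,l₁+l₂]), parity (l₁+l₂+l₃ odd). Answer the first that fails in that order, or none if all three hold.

none

azimuthal sum: 1 + 0 − 1 = 0  ✓
0 ≤ 4 ≤ 4 (triangle on l)  ✓
L = 2 + 2 + 4 = 8 (even)  ✓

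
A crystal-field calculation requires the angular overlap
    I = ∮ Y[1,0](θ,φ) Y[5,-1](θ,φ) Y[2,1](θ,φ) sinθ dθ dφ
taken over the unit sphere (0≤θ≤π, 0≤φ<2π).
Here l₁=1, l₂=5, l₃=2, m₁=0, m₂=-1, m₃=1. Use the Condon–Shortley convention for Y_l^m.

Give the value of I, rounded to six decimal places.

l₃=2 ∉ [4,6] — triangle fails ⇒ I = 0

0.000000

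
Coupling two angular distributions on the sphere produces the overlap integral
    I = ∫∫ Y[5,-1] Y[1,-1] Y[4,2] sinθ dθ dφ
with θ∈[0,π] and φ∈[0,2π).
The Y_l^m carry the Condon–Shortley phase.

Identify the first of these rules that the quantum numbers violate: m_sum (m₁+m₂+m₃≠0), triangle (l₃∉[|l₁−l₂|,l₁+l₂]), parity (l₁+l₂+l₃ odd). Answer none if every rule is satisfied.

m₁+m₂+m₃ = -1 − 1 + 2 = 0  ✓
triangle: |5−1|=4 ≤ l₃=4 ≤ 5+1=6  ✓
parity: l₁+l₂+l₃ = 10 is even  ✓

none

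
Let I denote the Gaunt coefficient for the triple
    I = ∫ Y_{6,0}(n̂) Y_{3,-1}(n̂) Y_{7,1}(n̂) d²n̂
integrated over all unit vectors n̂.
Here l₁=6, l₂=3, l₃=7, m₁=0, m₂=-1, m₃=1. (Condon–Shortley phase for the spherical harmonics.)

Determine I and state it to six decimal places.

m-sum 0 ✓  L=16 even ✓  3≤7≤9 ✓
Π(2lᵢ+1) = 13×7×15 = 1365
triangle coeff Δ(6,3,7) = 1/2042040
Σ_t [0,2]: t=0:+1/207360 t=1:−1/57600 t=2:+1/207360 = -1/129600
(3j)²=168/12155 [(6 3 7; 0 0 0)], sign=+1
Σ_t [0,2]: t=0:+1/138240 t=1:−1/86400 t=2:+1/829440 = -13/4147200
(3j)²=13/3740 [(6 3 7; 0 -1 1)], sign=-1
⇒ 4πI² = 11466/174845
I = (-1)√(11466/174845/(4π)) = -0.07223945

-0.072239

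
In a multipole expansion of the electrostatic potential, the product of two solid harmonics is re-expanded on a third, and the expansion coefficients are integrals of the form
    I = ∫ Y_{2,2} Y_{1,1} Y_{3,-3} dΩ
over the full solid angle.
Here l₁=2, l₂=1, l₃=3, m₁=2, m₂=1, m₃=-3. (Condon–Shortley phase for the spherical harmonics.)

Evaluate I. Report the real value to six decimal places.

-0.319865

m-sum 0 ✓  L=6 even ✓  1≤3≤3 ✓
Π(2lᵢ+1) = 5×3×7 = 105
triangle coeff Δ(2,1,3) = 1/105
Σ_t [0,0]: t=0:+1/4 = 1/4
(3j)²=3/35 [(2 1 3; 0 0 0)], sign=-1
Σ_t [0,0]: t=0:+1/48 = 1/48
(3j)²=1/7 [(2 1 3; 2 1 -3)], sign=+1
⇒ 4πI² = 9/7
I = (-1)√(9/7/(4π)) = -0.31986543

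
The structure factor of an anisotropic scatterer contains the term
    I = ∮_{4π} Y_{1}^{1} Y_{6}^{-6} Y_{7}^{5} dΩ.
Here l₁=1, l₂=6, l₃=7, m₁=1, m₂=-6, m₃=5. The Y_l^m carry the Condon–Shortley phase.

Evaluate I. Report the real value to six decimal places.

-0.034990

Rules hold: Σm=0, L=14 even, 5≤7≤7.
N = 3·13·15 = 585
Δ = 0!·2!·12!/15! = 1/1365
Racah Σ t=0..0: t=0:+1/518400 = 1/518400
⇒ 3j(1 6 7; 0 0 0)² = 7/195, sgn -1
Racah Σ t=0..0: t=0:+1/958003200 = 1/958003200
⇒ 3j(1 6 7; 1 -6 5)² = 1/1365, sgn +1
4πI² = N·(3j₀)²·(3jₘ)² = 1/65
I = -1·√(0.0153846/4π) = -0.03498955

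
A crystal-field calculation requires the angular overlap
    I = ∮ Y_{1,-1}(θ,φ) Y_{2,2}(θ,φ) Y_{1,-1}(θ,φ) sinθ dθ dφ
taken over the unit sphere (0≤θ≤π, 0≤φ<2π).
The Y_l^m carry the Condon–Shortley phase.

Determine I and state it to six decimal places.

0.309019

Rules hold: Σm=0, L=4 even, 1≤1≤3.
N = 3·5·3 = 45
Δ = 2!·0!·2!/5! = 1/30
Racah Σ t=1..1: t=1:−1/1 = -1/1
⇒ 3j(1 2 1; 0 0 0)² = 2/15, sgn +1
Racah Σ t=2..2: t=2:+1/4 = 1/4
⇒ 3j(1 2 1; -1 2 -1)² = 1/5, sgn +1
4πI² = N·(3j₀)²·(3jₘ)² = 6/5
I = +1·√(1.2/4π) = 0.30901936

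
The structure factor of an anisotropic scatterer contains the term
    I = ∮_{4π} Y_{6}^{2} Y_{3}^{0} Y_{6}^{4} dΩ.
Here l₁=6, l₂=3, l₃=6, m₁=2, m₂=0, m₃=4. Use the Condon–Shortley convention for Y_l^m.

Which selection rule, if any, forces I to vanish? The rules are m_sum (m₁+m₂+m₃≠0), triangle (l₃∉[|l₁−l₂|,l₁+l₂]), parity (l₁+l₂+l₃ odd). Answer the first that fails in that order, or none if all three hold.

Σmᵢ = 6  ✗
l₃∈[|l₁−l₂|,l₁+l₂]=[3,9], have l₃=6
Σlᵢ = 15 ⇒ odd

m_sum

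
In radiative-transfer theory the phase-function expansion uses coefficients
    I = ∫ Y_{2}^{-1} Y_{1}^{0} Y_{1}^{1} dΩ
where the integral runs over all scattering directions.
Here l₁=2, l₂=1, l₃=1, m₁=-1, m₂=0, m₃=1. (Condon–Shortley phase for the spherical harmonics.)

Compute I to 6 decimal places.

Rules hold: Σm=0, L=4 even, 1≤1≤3.
N = 5·3·3 = 45
Δ = 2!·2!·0!/5! = 1/30
Racah Σ t=1..1: t=1:−1/1 = -1/1
⇒ 3j(2 1 1; 0 0 0)² = 2/15, sgn +1
Racah Σ t=1..1: t=1:−1/2 = -1/2
⇒ 3j(2 1 1; -1 0 1)² = 1/10, sgn -1
4πI² = N·(3j₀)²·(3jₘ)² = 3/5
I = -1·√(0.6/4π) = -0.21850969

-0.218510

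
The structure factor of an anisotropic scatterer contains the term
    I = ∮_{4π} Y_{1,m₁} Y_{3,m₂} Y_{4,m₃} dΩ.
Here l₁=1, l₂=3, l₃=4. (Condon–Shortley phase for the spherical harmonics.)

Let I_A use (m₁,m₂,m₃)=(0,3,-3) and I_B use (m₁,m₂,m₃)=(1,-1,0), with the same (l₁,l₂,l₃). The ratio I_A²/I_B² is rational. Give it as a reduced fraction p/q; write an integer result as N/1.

Shared (l₁,l₂,l₃)=(1,3,4): N and (l;000)² cancel in I_A²/I_B².
A: Δ = 0!·2!·6!/9! = 1/252; Racah Σ t=0..0: t=0:+1/720 = 1/720; ⇒ 3j(1 3 4; 0 3 -3)² = 1/36, sgn -1
B: Δ = 0!·2!·6!/9! = 1/252; Racah Σ t=0..0: t=0:+1/96 = 1/96; ⇒ 3j(1 3 4; 1 -1 0)² = 1/42, sgn +1
I_A²/I_B² = (1/36)/(1/42) = 7/6

7/6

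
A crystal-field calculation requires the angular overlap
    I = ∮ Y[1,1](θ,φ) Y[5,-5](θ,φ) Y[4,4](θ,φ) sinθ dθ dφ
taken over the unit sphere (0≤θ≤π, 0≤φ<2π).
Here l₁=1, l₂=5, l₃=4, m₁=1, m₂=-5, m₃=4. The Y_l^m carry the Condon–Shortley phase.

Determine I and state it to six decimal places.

m-sum 0 ✓  L=10 even ✓  4≤4≤6 ✓
Π(2lᵢ+1) = 3×11×9 = 297
triangle coeff Δ(1,5,4) = 1/495
Σ_t [1,1]: t=1:−1/576 = -1/576
(3j)²=5/99 [(1 5 4; 0 0 0)], sign=-1
Σ_t [0,0]: t=0:+1/80640 = 1/80640
(3j)²=1/11 [(1 5 4; 1 -5 4)], sign=+1
⇒ 4πI² = 15/11
I = (-1)√(15/11/(4π)) = -0.32941575

-0.329416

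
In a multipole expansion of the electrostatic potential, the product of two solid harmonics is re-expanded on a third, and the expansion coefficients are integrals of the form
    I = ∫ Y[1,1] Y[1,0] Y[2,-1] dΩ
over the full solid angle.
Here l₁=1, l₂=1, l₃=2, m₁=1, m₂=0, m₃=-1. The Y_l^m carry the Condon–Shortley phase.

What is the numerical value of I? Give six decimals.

m-sum 0 ✓  L=4 even ✓  0≤2≤2 ✓
Π(2lᵢ+1) = 3×3×5 = 45
triangle coeff Δ(1,1,2) = 1/30
Σ_t [0,0]: t=0:+1/1 = 1/1
(3j)²=2/15 [(1 1 2; 0 0 0)], sign=+1
Σ_t [0,0]: t=0:+1/2 = 1/2
(3j)²=1/10 [(1 1 2; 1 0 -1)], sign=-1
⇒ 4πI² = 3/5
I = (-1)√(3/5/(4π)) = -0.21850969

-0.218510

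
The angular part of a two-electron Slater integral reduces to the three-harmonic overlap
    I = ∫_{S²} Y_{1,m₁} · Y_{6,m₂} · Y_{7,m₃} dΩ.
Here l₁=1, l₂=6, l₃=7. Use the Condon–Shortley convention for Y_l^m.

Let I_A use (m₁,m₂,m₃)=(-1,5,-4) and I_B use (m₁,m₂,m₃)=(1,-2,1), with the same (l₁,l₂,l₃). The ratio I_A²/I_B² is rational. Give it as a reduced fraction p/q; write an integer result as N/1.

1/5

Same 1,6,7: normalisation and zero-m 3j drop out of the ratio.
A: Δ: 0! 2! 12! / 15! → 1/1365; sum: t=0:+1/79833600 = 1/79833600; 3j²(1 6 7; -1 5 -4) = Δ·Π!·Σ² = 1/455  (sign -1)
B: Δ: 0! 2! 12! / 15! → 1/1365; sum: t=0:+1/1935360 = 1/1935360; 3j²(1 6 7; 1 -2 1) = Δ·Π!·Σ² = 1/91  (sign +1)
I_A²/I_B² = (1/455)/(1/91) = 1/5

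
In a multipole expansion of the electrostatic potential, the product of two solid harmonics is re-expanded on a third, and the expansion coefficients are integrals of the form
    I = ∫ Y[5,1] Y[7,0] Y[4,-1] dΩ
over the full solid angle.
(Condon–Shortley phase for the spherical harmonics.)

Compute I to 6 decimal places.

m-sum 0 ✓  L=16 even ✓  2≤4≤12 ✓
Π(2lᵢ+1) = 11×15×9 = 1485
triangle coeff Δ(5,7,4) = 1/6126120
Σ_t [3,5]: t=3:−1/69120 t=4:+1/20736 t=5:−1/69120 = 1/51840
(3j)²=280/21879 [(5 7 4; 0 0 0)], sign=+1
Σ_t [2,4]: t=2:+1/345600 t=3:−1/34560 t=4:+1/41472 = -1/518400
(3j)²=7/36465 [(5 7 4; 1 0 -1)], sign=+1
⇒ 4πI² = 1960/537251
I = (+1)√(1960/537251/(4π)) = 0.01703862

0.017039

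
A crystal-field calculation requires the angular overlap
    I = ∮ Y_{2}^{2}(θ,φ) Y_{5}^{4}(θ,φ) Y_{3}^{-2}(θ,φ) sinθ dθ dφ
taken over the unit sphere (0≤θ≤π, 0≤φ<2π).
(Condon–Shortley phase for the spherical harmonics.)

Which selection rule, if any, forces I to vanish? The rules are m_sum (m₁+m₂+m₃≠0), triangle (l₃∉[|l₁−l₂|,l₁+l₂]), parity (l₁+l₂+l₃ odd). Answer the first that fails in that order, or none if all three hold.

Σmᵢ = 4  ✗
l₃∈[|l₁−l₂|,l₁+l₂]=[3,7], have l₃=3
Σlᵢ = 10 ⇒ even

m_sum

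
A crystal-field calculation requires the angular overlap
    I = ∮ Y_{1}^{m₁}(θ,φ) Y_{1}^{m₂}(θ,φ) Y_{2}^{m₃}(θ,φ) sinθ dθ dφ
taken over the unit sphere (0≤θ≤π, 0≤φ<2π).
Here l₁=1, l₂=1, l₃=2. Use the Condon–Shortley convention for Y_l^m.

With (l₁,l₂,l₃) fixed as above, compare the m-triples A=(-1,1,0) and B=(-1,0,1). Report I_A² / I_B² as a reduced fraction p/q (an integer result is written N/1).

Shared (l₁,l₂,l₃)=(1,1,2): N and (l;000)² cancel in I_A²/I_B².
A: Δ = 0!·2!·2!/5! = 1/30; Racah Σ t=0..0: t=0:+1/4 = 1/4; ⇒ 3j(1 1 2; -1 1 0)² = 1/30, sgn +1
B: Δ = 0!·2!·2!/5! = 1/30; Racah Σ t=0..0: t=0:+1/2 = 1/2; ⇒ 3j(1 1 2; -1 0 1)² = 1/10, sgn -1
I_A²/I_B² = (1/30)/(1/10) = 1/3

1/3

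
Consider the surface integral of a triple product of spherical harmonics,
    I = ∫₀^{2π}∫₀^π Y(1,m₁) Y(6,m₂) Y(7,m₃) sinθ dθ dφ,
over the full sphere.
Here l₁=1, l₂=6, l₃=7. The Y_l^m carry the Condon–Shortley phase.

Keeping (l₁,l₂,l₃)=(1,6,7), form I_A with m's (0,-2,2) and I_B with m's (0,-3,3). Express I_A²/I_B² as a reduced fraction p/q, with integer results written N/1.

9/8

Shared (l₁,l₂,l₃)=(1,6,7): N and (l;000)² cancel in I_A²/I_B².
A: Δ = 0!·2!·12!/15! = 1/1365; Racah Σ t=0..0: t=0:+1/967680 = 1/967680; ⇒ 3j(1 6 7; 0 -2 2)² = 3/91, sgn -1
B: Δ = 0!·2!·12!/15! = 1/1365; Racah Σ t=0..0: t=0:+1/2177280 = 1/2177280; ⇒ 3j(1 6 7; 0 -3 3)² = 8/273, sgn +1
I_A²/I_B² = (3/91)/(8/273) = 9/8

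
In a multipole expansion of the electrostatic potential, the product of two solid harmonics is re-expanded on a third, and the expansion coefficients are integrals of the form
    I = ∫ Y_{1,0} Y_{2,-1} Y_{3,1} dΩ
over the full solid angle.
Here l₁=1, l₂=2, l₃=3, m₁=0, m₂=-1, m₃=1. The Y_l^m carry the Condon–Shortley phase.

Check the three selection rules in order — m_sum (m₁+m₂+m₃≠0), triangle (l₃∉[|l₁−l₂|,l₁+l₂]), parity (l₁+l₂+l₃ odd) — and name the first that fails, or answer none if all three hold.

m₁+m₂+m₃ = 0 − 1 + 1 = 0  ✓
triangle: |1−2|=1 ≤ l₃=3 ≤ 1+2=3  ✓
parity: l₁+l₂+l₃ = 6 is even  ✓

none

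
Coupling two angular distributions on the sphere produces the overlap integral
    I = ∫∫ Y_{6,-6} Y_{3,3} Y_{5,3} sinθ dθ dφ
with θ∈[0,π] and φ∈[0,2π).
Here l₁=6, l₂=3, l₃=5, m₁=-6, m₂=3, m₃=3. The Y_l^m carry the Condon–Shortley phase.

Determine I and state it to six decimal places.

m-sum 0 ✓  L=14 even ✓  3≤5≤9 ✓
Π(2lᵢ+1) = 13×7×11 = 1001
triangle coeff Δ(6,3,5) = 1/675675
Σ_t [1,3]: t=1:−1/8640 t=2:+1/2304 t=3:−1/8640 = 7/34560
(3j)²=7/429 [(6 3 5; 0 0 0)], sign=-1
Σ_t [4,4]: t=4:+1/1935360 = 1/1935360
(3j)²=1/91 [(6 3 5; -6 3 3)], sign=+1
⇒ 4πI² = 7/39
I = (-1)√(7/39/(4π)) = -0.11951207

-0.119512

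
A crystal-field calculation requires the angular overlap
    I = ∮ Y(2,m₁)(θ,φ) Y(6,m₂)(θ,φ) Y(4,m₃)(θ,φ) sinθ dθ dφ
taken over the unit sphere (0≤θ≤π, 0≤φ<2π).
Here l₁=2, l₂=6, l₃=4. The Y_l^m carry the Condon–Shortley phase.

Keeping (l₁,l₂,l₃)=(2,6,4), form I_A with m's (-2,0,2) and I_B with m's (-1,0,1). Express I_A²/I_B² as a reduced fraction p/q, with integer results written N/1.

l's match ⇒ only the (l;m) 3-j factors differ between A and B.
A: triangle coeff Δ(2,6,4) = 1/6435; Σ_t [4,4]: t=4:+1/34560 = 1/34560; (3j)²=1/429 [(2 6 4; -2 0 2)], sign=+1
B: triangle coeff Δ(2,6,4) = 1/6435; Σ_t [3,3]: t=3:−1/4320 = -1/4320; (3j)²=8/429 [(2 6 4; -1 0 1)], sign=+1
I_A²/I_B² = (1/429)/(8/429) = 1/8

1/8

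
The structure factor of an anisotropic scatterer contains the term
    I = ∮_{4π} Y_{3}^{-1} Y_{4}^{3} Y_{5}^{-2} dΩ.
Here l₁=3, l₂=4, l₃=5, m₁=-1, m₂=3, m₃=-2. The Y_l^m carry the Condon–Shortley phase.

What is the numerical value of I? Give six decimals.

-0.171363

m-sum 0 ✓  L=12 even ✓  1≤5≤7 ✓
Π(2lᵢ+1) = 7×9×11 = 693
triangle coeff Δ(3,4,5) = 1/180180
Σ_t [0,2]: t=0:+1/576 t=1:−1/144 t=2:+1/576 = -1/288
(3j)²=20/1001 [(3 4 5; 0 0 0)], sign=+1
Σ_t [1,2]: t=1:−1/4320 t=2:+1/960 = 7/8640
(3j)²=343/12870 [(3 4 5; -1 3 -2)], sign=-1
⇒ 4πI² = 686/1859
I = (-1)√(686/1859/(4π)) = -0.17136315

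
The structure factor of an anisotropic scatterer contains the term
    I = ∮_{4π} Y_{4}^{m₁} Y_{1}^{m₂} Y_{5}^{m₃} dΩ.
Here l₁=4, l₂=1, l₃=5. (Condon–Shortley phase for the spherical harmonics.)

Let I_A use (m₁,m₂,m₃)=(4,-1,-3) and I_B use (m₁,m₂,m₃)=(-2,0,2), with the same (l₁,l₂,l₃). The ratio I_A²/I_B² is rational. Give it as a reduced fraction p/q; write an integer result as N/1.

Same 4,1,5: normalisation and zero-m 3j drop out of the ratio.
A: Δ: 0! 8! 2! / 11! → 1/495; sum: t=0:+1/80640 = 1/80640; 3j²(4 1 5; 4 -1 -3) = Δ·Π!·Σ² = 1/495  (sign +1)
B: Δ: 0! 8! 2! / 11! → 1/495; sum: t=0:+1/1440 = 1/1440; 3j²(4 1 5; -2 0 2) = Δ·Π!·Σ² = 7/165  (sign -1)
I_A²/I_B² = (1/495)/(7/165) = 1/21

1/21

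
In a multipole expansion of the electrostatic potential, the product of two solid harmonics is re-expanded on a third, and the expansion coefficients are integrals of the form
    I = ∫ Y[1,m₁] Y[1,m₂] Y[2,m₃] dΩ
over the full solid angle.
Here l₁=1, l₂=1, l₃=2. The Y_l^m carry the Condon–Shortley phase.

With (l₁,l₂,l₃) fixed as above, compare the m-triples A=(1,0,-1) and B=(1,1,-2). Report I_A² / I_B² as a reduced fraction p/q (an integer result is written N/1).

l's match ⇒ only the (l;m) 3-j factors differ between A and B.
A: triangle coeff Δ(1,1,2) = 1/30; Σ_t [0,0]: t=0:+1/2 = 1/2; (3j)²=1/10 [(1 1 2; 1 0 -1)], sign=-1
B: triangle coeff Δ(1,1,2) = 1/30; Σ_t [0,0]: t=0:+1/4 = 1/4; (3j)²=1/5 [(1 1 2; 1 1 -2)], sign=+1
I_A²/I_B² = (1/10)/(1/5) = 1/2

1/2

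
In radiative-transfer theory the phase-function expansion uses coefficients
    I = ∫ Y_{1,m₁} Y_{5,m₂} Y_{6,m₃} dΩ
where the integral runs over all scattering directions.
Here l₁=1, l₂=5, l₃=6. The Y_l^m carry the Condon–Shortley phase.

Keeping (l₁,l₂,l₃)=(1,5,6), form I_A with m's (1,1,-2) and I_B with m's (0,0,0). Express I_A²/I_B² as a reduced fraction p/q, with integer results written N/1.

Same 1,5,6: normalisation and zero-m 3j drop out of the ratio.
A: Δ: 0! 2! 10! / 13! → 1/858; sum: t=0:+1/34560 = 1/34560; 3j²(1 5 6; 1 1 -2) = Δ·Π!·Σ² = 14/429  (sign +1)
B: Δ: 0! 2! 10! / 13! → 1/858; sum: t=0:+1/14400 = 1/14400; 3j²(1 5 6; 0 0 0) = Δ·Π!·Σ² = 6/143  (sign +1)
I_A²/I_B² = (14/429)/(6/143) = 7/9

7/9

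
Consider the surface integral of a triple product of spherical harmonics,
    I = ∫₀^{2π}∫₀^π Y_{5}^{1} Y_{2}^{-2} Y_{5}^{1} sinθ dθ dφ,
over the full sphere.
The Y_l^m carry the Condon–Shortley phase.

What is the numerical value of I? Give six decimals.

0.198089

Checks pass: Σm=0; 12 even; l₃=5∈[3,7].
(2·5+1)(2·2+1)(2·5+1) = 605
Δ: 2! 8! 2! / 13! → 1/38610
sum: t=0:+1/2880 t=1:−1/576 t=2:+1/2880 = -1/960
3j²(5 2 5; 0 0 0) = Δ·Π!·Σ² = 10/429  (sign +1)
sum: t=0:+1/2304 = 1/2304
3j²(5 2 5; 1 -2 1) = Δ·Π!·Σ² = 5/143  (sign +1)
combine: 4πI² = 605·10/429·5/143 = 250/507
take √, sign +1: I = 0.19808933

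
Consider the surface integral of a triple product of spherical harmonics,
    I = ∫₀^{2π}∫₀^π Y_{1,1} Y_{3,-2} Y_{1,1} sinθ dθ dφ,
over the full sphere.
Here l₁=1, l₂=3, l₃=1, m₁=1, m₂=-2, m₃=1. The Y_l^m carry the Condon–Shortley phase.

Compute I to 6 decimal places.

0.000000

triangle: need 2≤l₃≤4, have 1; I=0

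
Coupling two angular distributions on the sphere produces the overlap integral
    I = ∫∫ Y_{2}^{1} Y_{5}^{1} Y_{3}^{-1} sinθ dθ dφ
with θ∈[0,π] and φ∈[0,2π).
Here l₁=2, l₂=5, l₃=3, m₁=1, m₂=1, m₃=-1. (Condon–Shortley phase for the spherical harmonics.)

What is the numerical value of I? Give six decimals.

1 + 1 − 1 = 1 ≠ 0: azimuthal integral kills it; I = 0

0.000000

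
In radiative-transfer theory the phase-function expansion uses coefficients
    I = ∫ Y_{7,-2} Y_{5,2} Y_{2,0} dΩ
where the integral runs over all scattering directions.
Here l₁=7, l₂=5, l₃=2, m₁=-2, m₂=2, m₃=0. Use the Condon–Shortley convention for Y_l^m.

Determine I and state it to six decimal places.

0.215014

m-sum 0 ✓  L=14 even ✓  2≤2≤12 ✓
Π(2lᵢ+1) = 15×11×5 = 825
triangle coeff Δ(7,5,2) = 1/15015
Σ_t [5,5]: t=5:−1/57600 = -1/57600
(3j)²=21/715 [(7 5 2; 0 0 0)], sign=-1
Σ_t [7,7]: t=7:−1/120960 = -1/120960
(3j)²=24/1001 [(7 5 2; -2 2 0)], sign=-1
⇒ 4πI² = 1080/1859
I = (+1)√(1080/1859/(4π)) = 0.21501425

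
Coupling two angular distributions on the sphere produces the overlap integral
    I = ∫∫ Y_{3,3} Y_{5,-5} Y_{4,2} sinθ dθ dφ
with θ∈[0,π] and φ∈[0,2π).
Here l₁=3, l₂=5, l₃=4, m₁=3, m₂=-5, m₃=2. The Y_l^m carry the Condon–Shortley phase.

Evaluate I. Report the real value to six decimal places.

0.138791

m-sum 0 ✓  L=12 even ✓  2≤4≤8 ✓
Π(2lᵢ+1) = 7×11×9 = 693
triangle coeff Δ(3,5,4) = 1/180180
Σ_t [1,3]: t=1:−1/576 t=2:+1/144 t=3:−1/576 = 1/288
(3j)²=20/1001 [(3 5 4; 0 0 0)], sign=+1
Σ_t [0,0]: t=0:+1/34560 = 1/34560
(3j)²=5/286 [(3 5 4; 3 -5 2)], sign=+1
⇒ 4πI² = 450/1859
I = (+1)√(450/1859/(4π)) = 0.13879110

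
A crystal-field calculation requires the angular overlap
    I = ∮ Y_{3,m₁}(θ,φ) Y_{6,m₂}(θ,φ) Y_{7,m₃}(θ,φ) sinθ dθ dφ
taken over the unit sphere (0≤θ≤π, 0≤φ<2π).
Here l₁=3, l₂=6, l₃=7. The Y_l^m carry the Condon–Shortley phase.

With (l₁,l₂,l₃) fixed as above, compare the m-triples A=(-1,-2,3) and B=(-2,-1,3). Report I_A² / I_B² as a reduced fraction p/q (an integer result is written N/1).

l's match ⇒ only the (l;m) 3-j factors differ between A and B.
A: triangle coeff Δ(3,6,7) = 1/2042040; Σ_t [0,2]: t=0:+1/829440 t=1:−1/181440 t=2:+1/645120 = -1/362880; (3j)²=256/17017 [(3 6 7; -1 -2 3)], sign=-1
B: triangle coeff Δ(3,6,7) = 1/2042040; Σ_t [1,2]: t=1:−1/414720 t=2:+1/362880 = 1/2903040; (3j)²=25/68068 [(3 6 7; -2 -1 3)], sign=+1
I_A²/I_B² = (256/17017)/(25/68068) = 1024/25

1024/25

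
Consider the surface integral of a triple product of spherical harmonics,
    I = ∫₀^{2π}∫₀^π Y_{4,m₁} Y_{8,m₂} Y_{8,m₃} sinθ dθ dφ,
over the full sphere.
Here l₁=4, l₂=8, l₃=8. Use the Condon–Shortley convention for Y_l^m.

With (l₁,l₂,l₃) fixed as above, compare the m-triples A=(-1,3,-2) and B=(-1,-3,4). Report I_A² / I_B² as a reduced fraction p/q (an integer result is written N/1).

Same 4,8,8: normalisation and zero-m 3j drop out of the ratio.
A: Δ: 4! 4! 12! / 21! → 1/185175900; sum: t=1:−1/1045094400 t=2:+1/52254720 t=3:−1/23224320 t=4:+1/87091200 = -1/74649600; 3j²(4 8 8; -1 3 -2) = Δ·Π!·Σ² = 110/12597  (sign -1)
B: Δ: 4! 4! 12! / 21! → 1/185175900; sum: t=1:−1/139345920 t=2:+1/52254720 t=3:−1/174182400 t=4:+1/5748019200 = 7/1094860800; 3j²(4 8 8; -1 -3 4) = Δ·Π!·Σ² = 147/16796  (sign +1)
I_A²/I_B² = (110/12597)/(147/16796) = 440/441

440/441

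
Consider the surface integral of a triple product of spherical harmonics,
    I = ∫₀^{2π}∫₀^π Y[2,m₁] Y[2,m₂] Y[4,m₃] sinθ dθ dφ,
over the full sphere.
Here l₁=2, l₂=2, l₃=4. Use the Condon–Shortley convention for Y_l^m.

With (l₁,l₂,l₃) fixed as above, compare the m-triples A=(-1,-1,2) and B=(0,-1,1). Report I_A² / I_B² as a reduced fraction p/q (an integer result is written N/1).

Shared (l₁,l₂,l₃)=(2,2,4): N and (l;000)² cancel in I_A²/I_B².
A: Δ = 0!·4!·4!/9! = 1/630; Racah Σ t=0..0: t=0:+1/36 = 1/36; ⇒ 3j(2 2 4; -1 -1 2)² = 4/63, sgn +1
B: Δ = 0!·4!·4!/9! = 1/630; Racah Σ t=0..0: t=0:+1/24 = 1/24; ⇒ 3j(2 2 4; 0 -1 1)² = 1/21, sgn -1
I_A²/I_B² = (4/63)/(1/21) = 4/3

4/3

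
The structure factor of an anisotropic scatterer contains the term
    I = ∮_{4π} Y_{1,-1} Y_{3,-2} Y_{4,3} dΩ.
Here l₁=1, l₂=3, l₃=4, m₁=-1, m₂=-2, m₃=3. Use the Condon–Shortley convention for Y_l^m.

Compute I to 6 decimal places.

-0.282095

Checks pass: Σm=0; 8 even; l₃=4∈[2,4].
(2·1+1)(2·3+1)(2·4+1) = 189
Δ: 0! 2! 6! / 9! → 1/252
sum: t=0:+1/36 = 1/36
3j²(1 3 4; 0 0 0) = Δ·Π!·Σ² = 4/63  (sign +1)
sum: t=0:+1/240 = 1/240
3j²(1 3 4; -1 -2 3) = Δ·Π!·Σ² = 1/12  (sign -1)
combine: 4πI² = 189·4/63·1/12 = 1/1
take √, sign -1: I = -0.28209479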